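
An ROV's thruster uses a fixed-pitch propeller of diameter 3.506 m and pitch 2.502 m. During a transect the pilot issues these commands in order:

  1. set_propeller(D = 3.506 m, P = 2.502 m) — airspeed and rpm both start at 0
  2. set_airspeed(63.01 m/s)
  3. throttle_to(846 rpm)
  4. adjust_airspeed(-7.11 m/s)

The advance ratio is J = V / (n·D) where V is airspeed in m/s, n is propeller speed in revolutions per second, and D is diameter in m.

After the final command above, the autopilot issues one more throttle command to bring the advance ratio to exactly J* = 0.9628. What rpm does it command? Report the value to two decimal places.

set_propeller: D = 3.506 m, P = 2.502 m (p = P/D = 0.713634); state ← (V=0, rpm=0)
set_airspeed(63.01): V ← 63.01 m/s
throttle_to(846): rpm ← 846
adjust_airspeed(-7.11): V ← 63.01 -7.11 = 55.9 m/s
final state: V = 55.9 m/s, rpm = 846 → n = rpm/60 = 14.100000 rev/s
target J* = 0.9628; solve J* = V/(n·D) for n: n = V/(J*·D) = 55.9/(0.9628 × 3.506) = 16.560133 rev/s
rpm = 60·n = 993.607966

rpm = 993.61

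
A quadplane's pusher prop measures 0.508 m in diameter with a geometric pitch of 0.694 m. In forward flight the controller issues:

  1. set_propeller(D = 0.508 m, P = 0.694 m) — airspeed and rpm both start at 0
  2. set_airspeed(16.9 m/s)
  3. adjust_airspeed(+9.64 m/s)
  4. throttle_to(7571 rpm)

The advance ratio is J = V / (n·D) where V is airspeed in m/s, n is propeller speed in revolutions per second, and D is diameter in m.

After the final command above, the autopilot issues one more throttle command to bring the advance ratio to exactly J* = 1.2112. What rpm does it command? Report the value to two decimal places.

set_propeller: D = 0.508 m, P = 0.694 m (p = P/D = 1.366142); state ← (V=0, rpm=0)
set_airspeed(16.9): V ← 16.9 m/s
adjust_airspeed(+9.64): V ← 16.9 +9.64 = 26.54 m/s
throttle_to(7571): rpm ← 7571
final state: V = 26.54 m/s, rpm = 7571 → n = rpm/60 = 126.183333 rev/s
target J* = 1.2112; solve J* = V/(n·D) for n: n = V/(J*·D) = 26.54/(1.2112 × 0.508) = 43.134160 rev/s
rpm = 60·n = 2588.049595

rpm = 2588.05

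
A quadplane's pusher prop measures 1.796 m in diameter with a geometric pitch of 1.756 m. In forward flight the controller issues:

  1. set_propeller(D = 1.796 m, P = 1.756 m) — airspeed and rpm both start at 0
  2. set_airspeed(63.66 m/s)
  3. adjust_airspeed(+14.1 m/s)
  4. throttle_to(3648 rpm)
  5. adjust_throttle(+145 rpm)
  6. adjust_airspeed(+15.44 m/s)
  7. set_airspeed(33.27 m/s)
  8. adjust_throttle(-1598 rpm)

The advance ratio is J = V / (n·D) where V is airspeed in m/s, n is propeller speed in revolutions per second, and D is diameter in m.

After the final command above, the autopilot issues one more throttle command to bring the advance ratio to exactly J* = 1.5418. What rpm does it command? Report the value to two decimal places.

rpm = 720.89

set_propeller: D = 1.796 m, P = 1.756 m (p = P/D = 0.977728); state ← (V=0, rpm=0)
set_airspeed(63.66): V ← 63.66 m/s
adjust_airspeed(+14.1): V ← 63.66 +14.1 = 77.76 m/s
throttle_to(3648): rpm ← 3648
adjust_throttle(+145): rpm ← 3648 +145 = 3793
adjust_airspeed(+15.44): V ← 77.76 +15.44 = 93.2 m/s
set_airspeed(33.27): V ← 33.27 m/s
adjust_throttle(-1598): rpm ← 3793 -1598 = 2195
final state: V = 33.27 m/s, rpm = 2195 → n = rpm/60 = 36.583333 rev/s
target J* = 1.5418; solve J* = V/(n·D) for n: n = V/(J*·D) = 33.27/(1.5418 × 1.796) = 12.014852 rev/s
rpm = 60·n = 720.891123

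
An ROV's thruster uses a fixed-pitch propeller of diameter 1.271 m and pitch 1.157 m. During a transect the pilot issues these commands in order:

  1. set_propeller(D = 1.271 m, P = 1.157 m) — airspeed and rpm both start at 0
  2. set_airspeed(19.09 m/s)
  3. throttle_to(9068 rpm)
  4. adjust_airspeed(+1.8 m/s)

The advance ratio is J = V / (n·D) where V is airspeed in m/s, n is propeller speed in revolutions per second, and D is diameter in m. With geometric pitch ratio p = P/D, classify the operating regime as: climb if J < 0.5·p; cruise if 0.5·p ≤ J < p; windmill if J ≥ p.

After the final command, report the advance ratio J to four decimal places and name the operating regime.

set_propeller: D = 1.271 m, P = 1.157 m (p = P/D = 0.910307); state ← (V=0, rpm=0)
set_airspeed(19.09): V ← 19.09 m/s
throttle_to(9068): rpm ← 9068
adjust_airspeed(+1.8): V ← 19.09 +1.8 = 20.89 m/s
final state: V = 20.89 m/s, rpm = 9068 → n = rpm/60 = 151.133333 rev/s
J = V / (n·D) = 20.89 / (151.133333 × 1.271) = 0.108751
regime bands: climb J<0.4552 | cruise [0.4552, 0.9103) | windmill J≥0.9103
J = 0.1088 → climb

J = 0.1088, regime = climb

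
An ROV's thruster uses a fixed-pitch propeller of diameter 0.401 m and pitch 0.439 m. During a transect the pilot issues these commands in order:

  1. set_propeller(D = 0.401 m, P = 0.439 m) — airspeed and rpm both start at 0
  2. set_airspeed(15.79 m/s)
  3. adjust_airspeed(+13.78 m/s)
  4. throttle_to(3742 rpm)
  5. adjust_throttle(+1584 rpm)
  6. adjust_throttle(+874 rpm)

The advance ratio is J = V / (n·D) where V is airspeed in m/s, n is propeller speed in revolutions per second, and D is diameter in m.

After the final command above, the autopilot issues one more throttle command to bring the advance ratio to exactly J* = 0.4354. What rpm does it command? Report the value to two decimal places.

set_propeller: D = 0.401 m, P = 0.439 m (p = P/D = 1.094763); state ← (V=0, rpm=0)
set_airspeed(15.79): V ← 15.79 m/s
adjust_airspeed(+13.78): V ← 15.79 +13.78 = 29.57 m/s
throttle_to(3742): rpm ← 3742
adjust_throttle(+1584): rpm ← 3742 +1584 = 5326
adjust_throttle(+874): rpm ← 5326 +874 = 6200
final state: V = 29.57 m/s, rpm = 6200 → n = rpm/60 = 103.333333 rev/s
target J* = 0.4354; solve J* = V/(n·D) for n: n = V/(J*·D) = 29.57/(0.4354 × 0.401) = 169.362996 rev/s
rpm = 60·n = 10161.779749

rpm = 10161.78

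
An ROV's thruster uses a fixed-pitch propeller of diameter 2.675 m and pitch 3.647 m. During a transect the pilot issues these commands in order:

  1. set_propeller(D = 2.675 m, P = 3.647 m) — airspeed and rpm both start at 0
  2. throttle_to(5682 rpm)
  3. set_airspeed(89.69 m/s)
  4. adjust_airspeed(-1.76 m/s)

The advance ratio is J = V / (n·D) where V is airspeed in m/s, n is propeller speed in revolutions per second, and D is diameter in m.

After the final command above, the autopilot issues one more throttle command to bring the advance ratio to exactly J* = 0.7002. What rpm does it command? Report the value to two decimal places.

rpm = 2816.71

set_propeller: D = 2.675 m, P = 3.647 m (p = P/D = 1.363364); state ← (V=0, rpm=0)
throttle_to(5682): rpm ← 5682
set_airspeed(89.69): V ← 89.69 m/s
adjust_airspeed(-1.76): V ← 89.69 -1.76 = 87.93 m/s
final state: V = 87.93 m/s, rpm = 5682 → n = rpm/60 = 94.700000 rev/s
target J* = 0.7002; solve J* = V/(n·D) for n: n = V/(J*·D) = 87.93/(0.7002 × 2.675) = 46.945199 rev/s
rpm = 60·n = 2816.711914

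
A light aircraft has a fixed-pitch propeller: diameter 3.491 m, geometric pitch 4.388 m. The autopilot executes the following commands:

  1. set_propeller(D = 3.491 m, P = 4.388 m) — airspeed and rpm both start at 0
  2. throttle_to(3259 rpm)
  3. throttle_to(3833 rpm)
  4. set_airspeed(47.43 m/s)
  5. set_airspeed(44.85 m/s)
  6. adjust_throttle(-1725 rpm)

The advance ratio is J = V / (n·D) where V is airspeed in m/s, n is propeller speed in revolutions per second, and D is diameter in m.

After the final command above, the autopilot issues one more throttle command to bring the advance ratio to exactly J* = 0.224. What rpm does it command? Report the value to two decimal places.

set_propeller: D = 3.491 m, P = 4.388 m (p = P/D = 1.256946); state ← (V=0, rpm=0)
throttle_to(3259): rpm ← 3259
throttle_to(3833): rpm ← 3833
set_airspeed(47.43): V ← 47.43 m/s
set_airspeed(44.85): V ← 44.85 m/s
adjust_throttle(-1725): rpm ← 3833 -1725 = 2108
final state: V = 44.85 m/s, rpm = 2108 → n = rpm/60 = 35.133333 rev/s
target J* = 0.224; solve J* = V/(n·D) for n: n = V/(J*·D) = 44.85/(0.224 × 3.491) = 57.354115 rev/s
rpm = 60·n = 3441.246880

rpm = 3441.25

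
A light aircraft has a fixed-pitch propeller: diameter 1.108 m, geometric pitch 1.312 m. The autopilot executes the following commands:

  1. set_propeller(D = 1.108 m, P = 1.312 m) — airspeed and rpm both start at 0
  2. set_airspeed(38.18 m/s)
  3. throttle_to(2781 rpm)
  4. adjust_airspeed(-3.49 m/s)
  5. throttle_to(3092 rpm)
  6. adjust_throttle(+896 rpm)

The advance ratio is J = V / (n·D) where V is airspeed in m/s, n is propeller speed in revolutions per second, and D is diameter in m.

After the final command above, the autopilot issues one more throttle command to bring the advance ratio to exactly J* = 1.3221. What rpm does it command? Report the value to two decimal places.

set_propeller: D = 1.108 m, P = 1.312 m (p = P/D = 1.184116); state ← (V=0, rpm=0)
set_airspeed(38.18): V ← 38.18 m/s
throttle_to(2781): rpm ← 2781
adjust_airspeed(-3.49): V ← 38.18 -3.49 = 34.69 m/s
throttle_to(3092): rpm ← 3092
adjust_throttle(+896): rpm ← 3092 +896 = 3988
final state: V = 34.69 m/s, rpm = 3988 → n = rpm/60 = 66.466667 rev/s
target J* = 1.3221; solve J* = V/(n·D) for n: n = V/(J*·D) = 34.69/(1.3221 × 1.108) = 23.681011 rev/s
rpm = 60·n = 1420.860643

rpm = 1420.86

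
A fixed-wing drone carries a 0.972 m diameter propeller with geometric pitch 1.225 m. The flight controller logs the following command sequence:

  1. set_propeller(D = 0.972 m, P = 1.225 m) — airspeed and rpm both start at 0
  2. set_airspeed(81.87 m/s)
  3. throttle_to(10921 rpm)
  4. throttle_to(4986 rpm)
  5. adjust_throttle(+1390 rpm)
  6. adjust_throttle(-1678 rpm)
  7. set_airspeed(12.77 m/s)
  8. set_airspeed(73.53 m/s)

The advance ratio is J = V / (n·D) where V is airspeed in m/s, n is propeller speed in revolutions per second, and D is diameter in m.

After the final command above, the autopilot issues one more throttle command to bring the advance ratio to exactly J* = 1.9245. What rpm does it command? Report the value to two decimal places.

set_propeller: D = 0.972 m, P = 1.225 m (p = P/D = 1.260288); state ← (V=0, rpm=0)
set_airspeed(81.87): V ← 81.87 m/s
throttle_to(10921): rpm ← 10921
throttle_to(4986): rpm ← 4986
adjust_throttle(+1390): rpm ← 4986 +1390 = 6376
adjust_throttle(-1678): rpm ← 6376 -1678 = 4698
set_airspeed(12.77): V ← 12.77 m/s
set_airspeed(73.53): V ← 73.53 m/s
final state: V = 73.53 m/s, rpm = 4698 → n = rpm/60 = 78.300000 rev/s
target J* = 1.9245; solve J* = V/(n·D) for n: n = V/(J*·D) = 73.53/(1.9245 × 0.972) = 39.307949 rev/s
rpm = 60·n = 2358.476949

rpm = 2358.48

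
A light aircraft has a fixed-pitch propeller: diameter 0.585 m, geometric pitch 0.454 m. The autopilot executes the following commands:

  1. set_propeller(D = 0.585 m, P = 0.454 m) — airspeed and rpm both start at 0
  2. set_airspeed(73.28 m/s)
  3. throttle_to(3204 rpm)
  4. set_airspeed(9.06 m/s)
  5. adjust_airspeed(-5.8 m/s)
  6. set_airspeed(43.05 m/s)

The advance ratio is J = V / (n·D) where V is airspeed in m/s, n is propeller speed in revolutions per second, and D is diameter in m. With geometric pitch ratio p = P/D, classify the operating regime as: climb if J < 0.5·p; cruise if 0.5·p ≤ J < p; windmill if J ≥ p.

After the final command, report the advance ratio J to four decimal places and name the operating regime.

set_propeller: D = 0.585 m, P = 0.454 m (p = P/D = 0.776068); state ← (V=0, rpm=0)
set_airspeed(73.28): V ← 73.28 m/s
throttle_to(3204): rpm ← 3204
set_airspeed(9.06): V ← 9.06 m/s
adjust_airspeed(-5.8): V ← 9.06 -5.8 = 3.26 m/s
set_airspeed(43.05): V ← 43.05 m/s
final state: V = 43.05 m/s, rpm = 3204 → n = rpm/60 = 53.400000 rev/s
J = V / (n·D) = 43.05 / (53.400000 × 0.585) = 1.378085
regime bands: climb J<0.3880 | cruise [0.3880, 0.7761) | windmill J≥0.7761
J = 1.3781 → windmill

J = 1.3781, regime = windmill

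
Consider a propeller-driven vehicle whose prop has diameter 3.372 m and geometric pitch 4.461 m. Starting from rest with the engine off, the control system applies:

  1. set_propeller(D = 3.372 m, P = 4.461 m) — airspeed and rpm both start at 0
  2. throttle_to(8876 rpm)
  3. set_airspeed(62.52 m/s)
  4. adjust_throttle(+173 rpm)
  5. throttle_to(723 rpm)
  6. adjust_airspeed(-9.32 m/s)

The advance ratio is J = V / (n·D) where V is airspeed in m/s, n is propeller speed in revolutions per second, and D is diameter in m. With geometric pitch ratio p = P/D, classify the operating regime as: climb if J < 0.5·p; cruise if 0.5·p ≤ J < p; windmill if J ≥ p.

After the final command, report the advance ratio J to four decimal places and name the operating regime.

set_propeller: D = 3.372 m, P = 4.461 m (p = P/D = 1.322954); state ← (V=0, rpm=0)
throttle_to(8876): rpm ← 8876
set_airspeed(62.52): V ← 62.52 m/s
adjust_throttle(+173): rpm ← 8876 +173 = 9049
throttle_to(723): rpm ← 723
adjust_airspeed(-9.32): V ← 62.52 -9.32 = 53.2 m/s
final state: V = 53.2 m/s, rpm = 723 → n = rpm/60 = 12.050000 rev/s
J = V / (n·D) = 53.2 / (12.050000 × 3.372) = 1.309294
regime bands: climb J<0.6615 | cruise [0.6615, 1.3230) | windmill J≥1.3230
J = 1.3093 → cruise

J = 1.3093, regime = cruise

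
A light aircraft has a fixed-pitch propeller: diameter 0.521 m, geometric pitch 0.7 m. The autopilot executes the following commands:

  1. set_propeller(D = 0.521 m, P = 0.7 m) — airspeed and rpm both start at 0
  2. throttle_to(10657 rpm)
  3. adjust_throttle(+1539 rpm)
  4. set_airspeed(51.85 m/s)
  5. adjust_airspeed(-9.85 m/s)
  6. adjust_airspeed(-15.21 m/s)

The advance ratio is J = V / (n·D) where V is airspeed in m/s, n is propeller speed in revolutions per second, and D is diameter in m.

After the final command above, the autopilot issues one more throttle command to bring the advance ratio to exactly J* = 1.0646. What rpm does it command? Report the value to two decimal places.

set_propeller: D = 0.521 m, P = 0.7 m (p = P/D = 1.343570); state ← (V=0, rpm=0)
throttle_to(10657): rpm ← 10657
adjust_throttle(+1539): rpm ← 10657 +1539 = 12196
set_airspeed(51.85): V ← 51.85 m/s
adjust_airspeed(-9.85): V ← 51.85 -9.85 = 42 m/s
adjust_airspeed(-15.21): V ← 42 -15.21 = 26.79 m/s
final state: V = 26.79 m/s, rpm = 12196 → n = rpm/60 = 203.266667 rev/s
target J* = 1.0646; solve J* = V/(n·D) for n: n = V/(J*·D) = 26.79/(1.0646 × 0.521) = 48.300155 rev/s
rpm = 60·n = 2898.009327

rpm = 2898.01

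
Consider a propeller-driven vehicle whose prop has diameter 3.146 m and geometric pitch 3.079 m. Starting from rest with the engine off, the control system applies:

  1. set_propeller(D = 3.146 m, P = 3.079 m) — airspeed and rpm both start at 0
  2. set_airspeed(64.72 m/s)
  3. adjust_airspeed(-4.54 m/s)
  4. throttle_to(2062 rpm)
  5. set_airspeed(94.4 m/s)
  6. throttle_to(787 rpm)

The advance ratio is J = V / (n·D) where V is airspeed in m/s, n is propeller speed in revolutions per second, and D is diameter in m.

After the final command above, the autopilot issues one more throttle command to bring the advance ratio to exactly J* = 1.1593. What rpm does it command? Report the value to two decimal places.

set_propeller: D = 3.146 m, P = 3.079 m (p = P/D = 0.978703); state ← (V=0, rpm=0)
set_airspeed(64.72): V ← 64.72 m/s
adjust_airspeed(-4.54): V ← 64.72 -4.54 = 60.18 m/s
throttle_to(2062): rpm ← 2062
set_airspeed(94.4): V ← 94.4 m/s
throttle_to(787): rpm ← 787
final state: V = 94.4 m/s, rpm = 787 → n = rpm/60 = 13.116667 rev/s
target J* = 1.1593; solve J* = V/(n·D) for n: n = V/(J*·D) = 94.4/(1.1593 × 3.146) = 25.883169 rev/s
rpm = 60·n = 1552.990112

rpm = 1552.99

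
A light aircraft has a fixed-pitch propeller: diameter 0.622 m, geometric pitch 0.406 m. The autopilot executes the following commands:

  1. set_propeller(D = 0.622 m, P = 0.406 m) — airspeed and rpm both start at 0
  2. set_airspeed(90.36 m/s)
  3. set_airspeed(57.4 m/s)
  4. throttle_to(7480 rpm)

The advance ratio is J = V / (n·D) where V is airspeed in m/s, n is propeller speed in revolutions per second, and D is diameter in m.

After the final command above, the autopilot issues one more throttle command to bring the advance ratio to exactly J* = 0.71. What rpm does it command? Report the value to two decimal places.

set_propeller: D = 0.622 m, P = 0.406 m (p = P/D = 0.652733); state ← (V=0, rpm=0)
set_airspeed(90.36): V ← 90.36 m/s
set_airspeed(57.4): V ← 57.4 m/s
throttle_to(7480): rpm ← 7480
final state: V = 57.4 m/s, rpm = 7480 → n = rpm/60 = 124.666667 rev/s
target J* = 0.71; solve J* = V/(n·D) for n: n = V/(J*·D) = 57.4/(0.71 × 0.622) = 129.975997 rev/s
rpm = 60·n = 7798.559848

rpm = 7798.56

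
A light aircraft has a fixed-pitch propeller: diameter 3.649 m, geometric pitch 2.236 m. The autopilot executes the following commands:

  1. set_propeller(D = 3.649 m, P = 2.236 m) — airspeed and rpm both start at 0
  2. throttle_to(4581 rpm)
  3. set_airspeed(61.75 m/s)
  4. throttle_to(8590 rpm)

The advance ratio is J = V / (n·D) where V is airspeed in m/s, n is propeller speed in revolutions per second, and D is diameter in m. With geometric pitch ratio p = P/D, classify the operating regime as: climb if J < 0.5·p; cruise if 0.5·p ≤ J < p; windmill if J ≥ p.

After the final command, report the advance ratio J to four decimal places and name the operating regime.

J = 0.1182, regime = climb

set_propeller: D = 3.649 m, P = 2.236 m (p = P/D = 0.612771); state ← (V=0, rpm=0)
throttle_to(4581): rpm ← 4581
set_airspeed(61.75): V ← 61.75 m/s
throttle_to(8590): rpm ← 8590
final state: V = 61.75 m/s, rpm = 8590 → n = rpm/60 = 143.166667 rev/s
J = V / (n·D) = 61.75 / (143.166667 × 3.649) = 0.118201
regime bands: climb J<0.3064 | cruise [0.3064, 0.6128) | windmill J≥0.6128
J = 0.1182 → climb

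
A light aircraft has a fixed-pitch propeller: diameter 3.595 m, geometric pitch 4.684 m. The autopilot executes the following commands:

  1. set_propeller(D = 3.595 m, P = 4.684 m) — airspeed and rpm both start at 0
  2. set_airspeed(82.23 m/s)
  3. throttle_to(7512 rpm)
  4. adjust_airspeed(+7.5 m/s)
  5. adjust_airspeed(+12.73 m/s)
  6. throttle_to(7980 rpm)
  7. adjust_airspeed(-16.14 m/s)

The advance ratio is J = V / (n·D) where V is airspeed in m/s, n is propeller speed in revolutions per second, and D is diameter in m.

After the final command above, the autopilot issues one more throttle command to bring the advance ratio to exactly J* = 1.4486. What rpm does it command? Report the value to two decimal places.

set_propeller: D = 3.595 m, P = 4.684 m (p = P/D = 1.302921); state ← (V=0, rpm=0)
set_airspeed(82.23): V ← 82.23 m/s
throttle_to(7512): rpm ← 7512
adjust_airspeed(+7.5): V ← 82.23 +7.5 = 89.73 m/s
adjust_airspeed(+12.73): V ← 89.73 +12.73 = 102.46 m/s
throttle_to(7980): rpm ← 7980
adjust_airspeed(-16.14): V ← 102.46 -16.14 = 86.32 m/s
final state: V = 86.32 m/s, rpm = 7980 → n = rpm/60 = 133.000000 rev/s
target J* = 1.4486; solve J* = V/(n·D) for n: n = V/(J*·D) = 86.32/(1.4486 × 3.595) = 16.575401 rev/s
rpm = 60·n = 994.524088

rpm = 994.52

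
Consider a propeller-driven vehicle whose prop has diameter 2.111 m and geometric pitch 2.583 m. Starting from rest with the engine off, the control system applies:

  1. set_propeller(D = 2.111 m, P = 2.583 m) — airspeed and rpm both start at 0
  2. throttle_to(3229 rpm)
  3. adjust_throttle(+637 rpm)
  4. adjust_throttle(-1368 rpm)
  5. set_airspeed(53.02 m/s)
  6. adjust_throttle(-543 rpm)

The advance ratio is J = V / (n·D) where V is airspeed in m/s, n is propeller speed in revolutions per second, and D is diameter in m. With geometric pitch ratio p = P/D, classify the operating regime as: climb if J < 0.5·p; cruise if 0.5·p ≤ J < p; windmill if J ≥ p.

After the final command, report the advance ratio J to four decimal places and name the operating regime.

J = 0.7708, regime = cruise

set_propeller: D = 2.111 m, P = 2.583 m (p = P/D = 1.223591); state ← (V=0, rpm=0)
throttle_to(3229): rpm ← 3229
adjust_throttle(+637): rpm ← 3229 +637 = 3866
adjust_throttle(-1368): rpm ← 3866 -1368 = 2498
set_airspeed(53.02): V ← 53.02 m/s
adjust_throttle(-543): rpm ← 2498 -543 = 1955
final state: V = 53.02 m/s, rpm = 1955 → n = rpm/60 = 32.583333 rev/s
J = V / (n·D) = 53.02 / (32.583333 × 2.111) = 0.770825
regime bands: climb J<0.6118 | cruise [0.6118, 1.2236) | windmill J≥1.2236
J = 0.7708 → cruise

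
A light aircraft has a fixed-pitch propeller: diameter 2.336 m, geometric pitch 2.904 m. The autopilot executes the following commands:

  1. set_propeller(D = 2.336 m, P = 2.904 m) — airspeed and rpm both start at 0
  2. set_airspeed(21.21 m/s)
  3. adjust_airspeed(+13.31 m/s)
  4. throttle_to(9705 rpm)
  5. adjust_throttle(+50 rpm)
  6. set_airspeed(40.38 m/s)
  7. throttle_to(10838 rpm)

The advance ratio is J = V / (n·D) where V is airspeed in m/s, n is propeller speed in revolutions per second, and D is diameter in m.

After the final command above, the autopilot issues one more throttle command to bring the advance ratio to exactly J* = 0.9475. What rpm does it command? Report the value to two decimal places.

rpm = 1094.63

set_propeller: D = 2.336 m, P = 2.904 m (p = P/D = 1.243151); state ← (V=0, rpm=0)
set_airspeed(21.21): V ← 21.21 m/s
adjust_airspeed(+13.31): V ← 21.21 +13.31 = 34.52 m/s
throttle_to(9705): rpm ← 9705
adjust_throttle(+50): rpm ← 9705 +50 = 9755
set_airspeed(40.38): V ← 40.38 m/s
throttle_to(10838): rpm ← 10838
final state: V = 40.38 m/s, rpm = 10838 → n = rpm/60 = 180.633333 rev/s
target J* = 0.9475; solve J* = V/(n·D) for n: n = V/(J*·D) = 40.38/(0.9475 × 2.336) = 18.243756 rev/s
rpm = 60·n = 1094.625366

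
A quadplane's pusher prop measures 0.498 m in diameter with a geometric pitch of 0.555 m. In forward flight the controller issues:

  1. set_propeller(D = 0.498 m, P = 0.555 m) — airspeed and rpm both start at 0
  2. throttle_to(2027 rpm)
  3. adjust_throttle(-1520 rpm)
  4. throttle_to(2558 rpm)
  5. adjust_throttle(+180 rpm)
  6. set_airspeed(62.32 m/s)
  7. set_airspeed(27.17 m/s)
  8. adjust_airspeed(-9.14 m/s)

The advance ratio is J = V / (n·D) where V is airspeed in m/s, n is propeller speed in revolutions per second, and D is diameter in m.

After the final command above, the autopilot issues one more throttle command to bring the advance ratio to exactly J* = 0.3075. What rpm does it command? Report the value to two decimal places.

rpm = 7064.35

set_propeller: D = 0.498 m, P = 0.555 m (p = P/D = 1.114458); state ← (V=0, rpm=0)
throttle_to(2027): rpm ← 2027
adjust_throttle(-1520): rpm ← 2027 -1520 = 507
throttle_to(2558): rpm ← 2558
adjust_throttle(+180): rpm ← 2558 +180 = 2738
set_airspeed(62.32): V ← 62.32 m/s
set_airspeed(27.17): V ← 27.17 m/s
adjust_airspeed(-9.14): V ← 27.17 -9.14 = 18.03 m/s
final state: V = 18.03 m/s, rpm = 2738 → n = rpm/60 = 45.633333 rev/s
target J* = 0.3075; solve J* = V/(n·D) for n: n = V/(J*·D) = 18.03/(0.3075 × 0.498) = 117.739250 rev/s
rpm = 60·n = 7064.354981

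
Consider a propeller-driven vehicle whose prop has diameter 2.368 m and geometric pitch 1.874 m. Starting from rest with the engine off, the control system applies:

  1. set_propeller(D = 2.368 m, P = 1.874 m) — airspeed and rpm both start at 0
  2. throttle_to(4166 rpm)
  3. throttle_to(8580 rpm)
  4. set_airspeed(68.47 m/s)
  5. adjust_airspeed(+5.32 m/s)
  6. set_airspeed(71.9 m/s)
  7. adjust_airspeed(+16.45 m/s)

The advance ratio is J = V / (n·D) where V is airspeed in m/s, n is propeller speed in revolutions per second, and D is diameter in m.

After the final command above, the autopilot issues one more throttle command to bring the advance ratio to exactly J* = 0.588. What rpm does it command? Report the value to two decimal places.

rpm = 3807.14

set_propeller: D = 2.368 m, P = 1.874 m (p = P/D = 0.791385); state ← (V=0, rpm=0)
throttle_to(4166): rpm ← 4166
throttle_to(8580): rpm ← 8580
set_airspeed(68.47): V ← 68.47 m/s
adjust_airspeed(+5.32): V ← 68.47 +5.32 = 73.79 m/s
set_airspeed(71.9): V ← 71.9 m/s
adjust_airspeed(+16.45): V ← 71.9 +16.45 = 88.35 m/s
final state: V = 88.35 m/s, rpm = 8580 → n = rpm/60 = 143.000000 rev/s
target J* = 0.588; solve J* = V/(n·D) for n: n = V/(J*·D) = 88.35/(0.588 × 2.368) = 63.452323 rev/s
rpm = 60·n = 3807.139410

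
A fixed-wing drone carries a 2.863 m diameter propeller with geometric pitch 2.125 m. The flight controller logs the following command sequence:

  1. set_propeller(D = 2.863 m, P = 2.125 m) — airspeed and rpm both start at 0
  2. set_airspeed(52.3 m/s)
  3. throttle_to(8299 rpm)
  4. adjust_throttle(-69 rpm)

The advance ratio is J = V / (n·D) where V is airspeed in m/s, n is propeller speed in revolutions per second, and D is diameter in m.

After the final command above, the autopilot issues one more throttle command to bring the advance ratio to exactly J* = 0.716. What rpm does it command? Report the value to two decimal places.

rpm = 1530.80

set_propeller: D = 2.863 m, P = 2.125 m (p = P/D = 0.742228); state ← (V=0, rpm=0)
set_airspeed(52.3): V ← 52.3 m/s
throttle_to(8299): rpm ← 8299
adjust_throttle(-69): rpm ← 8299 -69 = 8230
final state: V = 52.3 m/s, rpm = 8230 → n = rpm/60 = 137.166667 rev/s
target J* = 0.716; solve J* = V/(n·D) for n: n = V/(J*·D) = 52.3/(0.716 × 2.863) = 25.513340 rev/s
rpm = 60·n = 1530.800407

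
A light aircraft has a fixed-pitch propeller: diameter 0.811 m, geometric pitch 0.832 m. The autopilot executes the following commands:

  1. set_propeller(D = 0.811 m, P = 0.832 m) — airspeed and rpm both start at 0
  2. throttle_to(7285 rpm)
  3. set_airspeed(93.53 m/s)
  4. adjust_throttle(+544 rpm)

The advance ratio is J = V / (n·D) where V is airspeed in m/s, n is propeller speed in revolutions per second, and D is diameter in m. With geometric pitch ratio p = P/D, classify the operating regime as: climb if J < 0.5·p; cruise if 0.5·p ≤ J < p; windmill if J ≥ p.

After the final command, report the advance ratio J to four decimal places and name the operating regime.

J = 0.8838, regime = cruise

set_propeller: D = 0.811 m, P = 0.832 m (p = P/D = 1.025894); state ← (V=0, rpm=0)
throttle_to(7285): rpm ← 7285
set_airspeed(93.53): V ← 93.53 m/s
adjust_throttle(+544): rpm ← 7285 +544 = 7829
final state: V = 93.53 m/s, rpm = 7829 → n = rpm/60 = 130.483333 rev/s
J = V / (n·D) = 93.53 / (130.483333 × 0.811) = 0.883843
regime bands: climb J<0.5129 | cruise [0.5129, 1.0259) | windmill J≥1.0259
J = 0.8838 → cruise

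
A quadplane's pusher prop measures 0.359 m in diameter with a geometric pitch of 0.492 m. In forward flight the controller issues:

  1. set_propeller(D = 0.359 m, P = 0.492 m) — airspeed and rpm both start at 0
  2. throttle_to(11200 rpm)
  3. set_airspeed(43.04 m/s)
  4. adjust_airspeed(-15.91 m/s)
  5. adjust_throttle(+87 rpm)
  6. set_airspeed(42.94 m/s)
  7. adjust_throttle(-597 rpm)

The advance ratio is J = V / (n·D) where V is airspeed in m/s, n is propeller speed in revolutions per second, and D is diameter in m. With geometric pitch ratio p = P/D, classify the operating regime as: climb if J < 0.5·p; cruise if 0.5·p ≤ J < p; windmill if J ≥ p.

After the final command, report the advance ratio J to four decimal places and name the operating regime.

J = 0.6713, regime = climb

set_propeller: D = 0.359 m, P = 0.492 m (p = P/D = 1.370474); state ← (V=0, rpm=0)
throttle_to(11200): rpm ← 11200
set_airspeed(43.04): V ← 43.04 m/s
adjust_airspeed(-15.91): V ← 43.04 -15.91 = 27.13 m/s
adjust_throttle(+87): rpm ← 11200 +87 = 11287
set_airspeed(42.94): V ← 42.94 m/s
adjust_throttle(-597): rpm ← 11287 -597 = 10690
final state: V = 42.94 m/s, rpm = 10690 → n = rpm/60 = 178.166667 rev/s
J = V / (n·D) = 42.94 / (178.166667 × 0.359) = 0.671338
regime bands: climb J<0.6852 | cruise [0.6852, 1.3705) | windmill J≥1.3705
J = 0.6713 → climb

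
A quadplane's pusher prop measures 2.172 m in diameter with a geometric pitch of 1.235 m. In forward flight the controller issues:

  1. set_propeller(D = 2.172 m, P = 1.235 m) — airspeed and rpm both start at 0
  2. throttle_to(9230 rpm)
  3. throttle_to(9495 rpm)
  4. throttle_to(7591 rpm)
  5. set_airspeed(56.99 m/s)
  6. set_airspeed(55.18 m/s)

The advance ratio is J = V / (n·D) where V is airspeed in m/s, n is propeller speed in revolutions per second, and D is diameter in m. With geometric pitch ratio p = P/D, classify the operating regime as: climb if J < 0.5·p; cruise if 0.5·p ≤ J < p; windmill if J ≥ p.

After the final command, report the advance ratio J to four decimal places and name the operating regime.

J = 0.2008, regime = climb

set_propeller: D = 2.172 m, P = 1.235 m (p = P/D = 0.568600); state ← (V=0, rpm=0)
throttle_to(9230): rpm ← 9230
throttle_to(9495): rpm ← 9495
throttle_to(7591): rpm ← 7591
set_airspeed(56.99): V ← 56.99 m/s
set_airspeed(55.18): V ← 55.18 m/s
final state: V = 55.18 m/s, rpm = 7591 → n = rpm/60 = 126.516667 rev/s
J = V / (n·D) = 55.18 / (126.516667 × 2.172) = 0.200805
regime bands: climb J<0.2843 | cruise [0.2843, 0.5686) | windmill J≥0.5686
J = 0.2008 → climb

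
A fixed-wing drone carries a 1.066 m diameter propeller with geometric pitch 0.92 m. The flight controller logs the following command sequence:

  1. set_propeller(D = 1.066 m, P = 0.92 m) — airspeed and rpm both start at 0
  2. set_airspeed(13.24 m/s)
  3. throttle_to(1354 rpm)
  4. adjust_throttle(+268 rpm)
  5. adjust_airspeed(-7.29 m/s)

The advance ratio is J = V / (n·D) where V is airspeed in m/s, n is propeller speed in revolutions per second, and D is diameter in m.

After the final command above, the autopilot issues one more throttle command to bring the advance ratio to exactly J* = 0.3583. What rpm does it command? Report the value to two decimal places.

set_propeller: D = 1.066 m, P = 0.92 m (p = P/D = 0.863039); state ← (V=0, rpm=0)
set_airspeed(13.24): V ← 13.24 m/s
throttle_to(1354): rpm ← 1354
adjust_throttle(+268): rpm ← 1354 +268 = 1622
adjust_airspeed(-7.29): V ← 13.24 -7.29 = 5.95 m/s
final state: V = 5.95 m/s, rpm = 1622 → n = rpm/60 = 27.033333 rev/s
target J* = 0.3583; solve J* = V/(n·D) for n: n = V/(J*·D) = 5.95/(0.3583 × 1.066) = 15.578045 rev/s
rpm = 60·n = 934.682697

rpm = 934.68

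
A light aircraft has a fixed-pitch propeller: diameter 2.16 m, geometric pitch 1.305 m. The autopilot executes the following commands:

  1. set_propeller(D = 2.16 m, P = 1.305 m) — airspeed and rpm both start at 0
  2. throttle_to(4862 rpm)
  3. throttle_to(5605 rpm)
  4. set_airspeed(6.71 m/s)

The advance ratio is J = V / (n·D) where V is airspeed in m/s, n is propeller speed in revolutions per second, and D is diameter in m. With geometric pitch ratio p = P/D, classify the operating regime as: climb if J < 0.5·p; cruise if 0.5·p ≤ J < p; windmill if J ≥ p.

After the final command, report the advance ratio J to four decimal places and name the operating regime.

set_propeller: D = 2.16 m, P = 1.305 m (p = P/D = 0.604167); state ← (V=0, rpm=0)
throttle_to(4862): rpm ← 4862
throttle_to(5605): rpm ← 5605
set_airspeed(6.71): V ← 6.71 m/s
final state: V = 6.71 m/s, rpm = 5605 → n = rpm/60 = 93.416667 rev/s
J = V / (n·D) = 6.71 / (93.416667 × 2.16) = 0.033254
regime bands: climb J<0.3021 | cruise [0.3021, 0.6042) | windmill J≥0.6042
J = 0.0333 → climb

J = 0.0333, regime = climb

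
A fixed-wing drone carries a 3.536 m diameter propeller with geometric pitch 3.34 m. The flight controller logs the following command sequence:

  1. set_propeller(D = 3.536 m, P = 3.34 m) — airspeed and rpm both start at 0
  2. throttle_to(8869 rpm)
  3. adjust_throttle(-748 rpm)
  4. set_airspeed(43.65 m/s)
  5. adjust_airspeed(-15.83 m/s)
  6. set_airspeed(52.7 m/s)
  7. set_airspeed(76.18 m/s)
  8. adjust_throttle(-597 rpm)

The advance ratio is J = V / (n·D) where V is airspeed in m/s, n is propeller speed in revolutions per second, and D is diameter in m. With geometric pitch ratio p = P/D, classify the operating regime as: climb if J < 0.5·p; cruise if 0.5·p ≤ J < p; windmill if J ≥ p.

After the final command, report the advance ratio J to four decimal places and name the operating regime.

J = 0.1718, regime = climb

set_propeller: D = 3.536 m, P = 3.34 m (p = P/D = 0.944570); state ← (V=0, rpm=0)
throttle_to(8869): rpm ← 8869
adjust_throttle(-748): rpm ← 8869 -748 = 8121
set_airspeed(43.65): V ← 43.65 m/s
adjust_airspeed(-15.83): V ← 43.65 -15.83 = 27.82 m/s
set_airspeed(52.7): V ← 52.7 m/s
set_airspeed(76.18): V ← 76.18 m/s
adjust_throttle(-597): rpm ← 8121 -597 = 7524
final state: V = 76.18 m/s, rpm = 7524 → n = rpm/60 = 125.400000 rev/s
J = V / (n·D) = 76.18 / (125.400000 × 3.536) = 0.171803
regime bands: climb J<0.4723 | cruise [0.4723, 0.9446) | windmill J≥0.9446
J = 0.1718 → climb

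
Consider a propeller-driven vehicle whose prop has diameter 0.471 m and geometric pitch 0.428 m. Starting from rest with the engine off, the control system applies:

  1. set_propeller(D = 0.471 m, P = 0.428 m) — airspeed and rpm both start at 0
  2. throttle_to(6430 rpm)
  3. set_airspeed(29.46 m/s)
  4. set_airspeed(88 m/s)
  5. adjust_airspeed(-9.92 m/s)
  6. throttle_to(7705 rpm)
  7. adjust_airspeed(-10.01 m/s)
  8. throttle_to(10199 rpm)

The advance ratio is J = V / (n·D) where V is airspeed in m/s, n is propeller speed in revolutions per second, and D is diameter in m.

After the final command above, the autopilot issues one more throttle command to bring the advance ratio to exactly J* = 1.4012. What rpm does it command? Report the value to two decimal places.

rpm = 6188.51

set_propeller: D = 0.471 m, P = 0.428 m (p = P/D = 0.908705); state ← (V=0, rpm=0)
throttle_to(6430): rpm ← 6430
set_airspeed(29.46): V ← 29.46 m/s
set_airspeed(88): V ← 88 m/s
adjust_airspeed(-9.92): V ← 88 -9.92 = 78.08 m/s
throttle_to(7705): rpm ← 7705
adjust_airspeed(-10.01): V ← 78.08 -10.01 = 68.07 m/s
throttle_to(10199): rpm ← 10199
final state: V = 68.07 m/s, rpm = 10199 → n = rpm/60 = 169.983333 rev/s
target J* = 1.4012; solve J* = V/(n·D) for n: n = V/(J*·D) = 68.07/(1.4012 × 0.471) = 103.141802 rev/s
rpm = 60·n = 6188.508121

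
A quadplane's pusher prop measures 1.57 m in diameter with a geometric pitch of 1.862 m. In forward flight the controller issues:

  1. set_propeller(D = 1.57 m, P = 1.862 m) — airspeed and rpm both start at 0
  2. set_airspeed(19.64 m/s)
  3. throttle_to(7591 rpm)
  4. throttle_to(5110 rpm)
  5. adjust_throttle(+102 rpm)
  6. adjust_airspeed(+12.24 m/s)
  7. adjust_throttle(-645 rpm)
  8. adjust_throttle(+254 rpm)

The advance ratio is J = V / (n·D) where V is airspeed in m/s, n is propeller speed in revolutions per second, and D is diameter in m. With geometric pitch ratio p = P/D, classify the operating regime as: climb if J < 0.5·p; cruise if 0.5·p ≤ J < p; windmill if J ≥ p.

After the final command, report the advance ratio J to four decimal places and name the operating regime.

set_propeller: D = 1.57 m, P = 1.862 m (p = P/D = 1.185987); state ← (V=0, rpm=0)
set_airspeed(19.64): V ← 19.64 m/s
throttle_to(7591): rpm ← 7591
throttle_to(5110): rpm ← 5110
adjust_throttle(+102): rpm ← 5110 +102 = 5212
adjust_airspeed(+12.24): V ← 19.64 +12.24 = 31.88 m/s
adjust_throttle(-645): rpm ← 5212 -645 = 4567
adjust_throttle(+254): rpm ← 4567 +254 = 4821
final state: V = 31.88 m/s, rpm = 4821 → n = rpm/60 = 80.350000 rev/s
J = V / (n·D) = 31.88 / (80.350000 × 1.57) = 0.252716
regime bands: climb J<0.5930 | cruise [0.5930, 1.1860) | windmill J≥1.1860
J = 0.2527 → climb

J = 0.2527, regime = climb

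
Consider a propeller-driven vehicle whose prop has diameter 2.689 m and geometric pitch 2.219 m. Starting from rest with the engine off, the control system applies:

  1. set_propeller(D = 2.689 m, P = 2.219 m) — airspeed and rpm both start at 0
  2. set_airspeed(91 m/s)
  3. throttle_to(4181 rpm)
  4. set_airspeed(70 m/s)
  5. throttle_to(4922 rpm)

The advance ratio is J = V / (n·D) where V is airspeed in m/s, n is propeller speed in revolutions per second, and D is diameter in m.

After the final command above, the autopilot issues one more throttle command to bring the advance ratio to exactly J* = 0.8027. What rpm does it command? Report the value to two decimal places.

set_propeller: D = 2.689 m, P = 2.219 m (p = P/D = 0.825214); state ← (V=0, rpm=0)
set_airspeed(91): V ← 91 m/s
throttle_to(4181): rpm ← 4181
set_airspeed(70): V ← 70 m/s
throttle_to(4922): rpm ← 4922
final state: V = 70 m/s, rpm = 4922 → n = rpm/60 = 82.033333 rev/s
target J* = 0.8027; solve J* = V/(n·D) for n: n = V/(J*·D) = 70/(0.8027 × 2.689) = 32.430525 rev/s
rpm = 60·n = 1945.831480

rpm = 1945.83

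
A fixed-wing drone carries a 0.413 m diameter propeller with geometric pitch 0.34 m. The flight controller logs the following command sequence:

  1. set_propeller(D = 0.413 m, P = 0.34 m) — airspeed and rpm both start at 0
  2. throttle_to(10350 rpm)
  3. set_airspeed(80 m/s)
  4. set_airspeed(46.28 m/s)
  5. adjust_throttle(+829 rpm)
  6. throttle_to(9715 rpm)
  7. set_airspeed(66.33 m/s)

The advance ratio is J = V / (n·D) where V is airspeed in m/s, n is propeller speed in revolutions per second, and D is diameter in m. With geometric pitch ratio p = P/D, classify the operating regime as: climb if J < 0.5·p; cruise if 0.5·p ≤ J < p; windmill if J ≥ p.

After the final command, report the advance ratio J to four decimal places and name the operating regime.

J = 0.9919, regime = windmill

set_propeller: D = 0.413 m, P = 0.34 m (p = P/D = 0.823245); state ← (V=0, rpm=0)
throttle_to(10350): rpm ← 10350
set_airspeed(80): V ← 80 m/s
set_airspeed(46.28): V ← 46.28 m/s
adjust_throttle(+829): rpm ← 10350 +829 = 11179
throttle_to(9715): rpm ← 9715
set_airspeed(66.33): V ← 66.33 m/s
final state: V = 66.33 m/s, rpm = 9715 → n = rpm/60 = 161.916667 rev/s
J = V / (n·D) = 66.33 / (161.916667 × 0.413) = 0.991901
regime bands: climb J<0.4116 | cruise [0.4116, 0.8232) | windmill J≥0.8232
J = 0.9919 → windmill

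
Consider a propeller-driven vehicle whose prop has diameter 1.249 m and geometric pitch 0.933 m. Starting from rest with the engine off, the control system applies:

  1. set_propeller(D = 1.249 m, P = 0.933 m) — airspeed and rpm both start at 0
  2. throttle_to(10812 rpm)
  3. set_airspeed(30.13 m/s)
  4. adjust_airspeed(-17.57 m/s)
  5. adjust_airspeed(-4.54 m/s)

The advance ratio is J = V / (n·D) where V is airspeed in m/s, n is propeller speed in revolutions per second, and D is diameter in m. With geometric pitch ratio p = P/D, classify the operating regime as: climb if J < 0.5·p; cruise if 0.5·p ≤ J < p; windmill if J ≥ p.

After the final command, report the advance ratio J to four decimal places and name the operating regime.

J = 0.0356, regime = climb

set_propeller: D = 1.249 m, P = 0.933 m (p = P/D = 0.746998); state ← (V=0, rpm=0)
throttle_to(10812): rpm ← 10812
set_airspeed(30.13): V ← 30.13 m/s
adjust_airspeed(-17.57): V ← 30.13 -17.57 = 12.56 m/s
adjust_airspeed(-4.54): V ← 12.56 -4.54 = 8.02 m/s
final state: V = 8.02 m/s, rpm = 10812 → n = rpm/60 = 180.200000 rev/s
J = V / (n·D) = 8.02 / (180.200000 × 1.249) = 0.035633
regime bands: climb J<0.3735 | cruise [0.3735, 0.7470) | windmill J≥0.7470
J = 0.0356 → climb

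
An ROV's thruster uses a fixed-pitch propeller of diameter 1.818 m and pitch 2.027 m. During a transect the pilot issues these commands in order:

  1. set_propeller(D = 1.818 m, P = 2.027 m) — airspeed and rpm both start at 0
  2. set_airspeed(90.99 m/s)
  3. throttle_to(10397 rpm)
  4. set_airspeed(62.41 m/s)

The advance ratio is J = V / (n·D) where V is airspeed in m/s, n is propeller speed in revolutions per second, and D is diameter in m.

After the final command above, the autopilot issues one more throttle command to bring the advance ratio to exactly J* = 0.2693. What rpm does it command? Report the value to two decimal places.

set_propeller: D = 1.818 m, P = 2.027 m (p = P/D = 1.114961); state ← (V=0, rpm=0)
set_airspeed(90.99): V ← 90.99 m/s
throttle_to(10397): rpm ← 10397
set_airspeed(62.41): V ← 62.41 m/s
final state: V = 62.41 m/s, rpm = 10397 → n = rpm/60 = 173.283333 rev/s
target J* = 0.2693; solve J* = V/(n·D) for n: n = V/(J*·D) = 62.41/(0.2693 × 1.818) = 127.474686 rev/s
rpm = 60·n = 7648.481150

rpm = 7648.48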